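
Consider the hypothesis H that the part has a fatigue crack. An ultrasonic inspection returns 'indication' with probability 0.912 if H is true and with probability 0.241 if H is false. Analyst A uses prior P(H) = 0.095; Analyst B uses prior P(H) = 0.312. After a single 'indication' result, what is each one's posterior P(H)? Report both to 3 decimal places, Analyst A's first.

Analyst A: 0.284; Analyst B: 0.632

P('+'|H) = 0.912, P('+'|¬H) = 0.241.
Analyst A: numerator 0.912·0.095 = 0.086640; evidence = 0.086640+0.241·0.905 = 0.30474; posterior = 0.284.
Analyst B: numerator 0.912·0.312 = 0.28454; evidence = 0.28454+0.241·0.688 = 0.45035; posterior = 0.632.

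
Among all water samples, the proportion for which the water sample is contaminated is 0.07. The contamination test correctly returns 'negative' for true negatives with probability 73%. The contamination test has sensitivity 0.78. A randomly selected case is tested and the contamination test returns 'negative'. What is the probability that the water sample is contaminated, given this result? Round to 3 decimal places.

Write H for 'the water sample is contaminated'. Prior odds H:¬H = 0.07/0.93 = 0.075269. For the 'negative' outcome, the likelihood ratio is 0.22/0.73 = 0.30137.
Posterior odds = 0.075269 × 0.30137 = 0.022684, so P(H|E) = 0.022684/(1+0.022684) = 0.022.

P(H | E) ≈ 0.022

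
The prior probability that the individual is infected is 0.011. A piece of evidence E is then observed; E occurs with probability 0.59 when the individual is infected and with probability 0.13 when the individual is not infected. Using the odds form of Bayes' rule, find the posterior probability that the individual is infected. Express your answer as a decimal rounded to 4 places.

Prior odds = 0.011/(1−0.011) = 0.011122.
Likelihood ratio for E = 0.59/0.13 = 4.5385.
Posterior odds = prior odds × LR = 0.050478.
Posterior probability = odds/(1+odds) = 0.050478/1.0505 = 0.0481.

Posterior probability ≈ 0.0481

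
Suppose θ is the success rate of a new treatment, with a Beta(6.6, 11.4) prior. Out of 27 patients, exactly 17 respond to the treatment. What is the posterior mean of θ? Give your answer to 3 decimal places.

Posterior mean ≈ 0.524

The binomial likelihood is conjugate to the Beta prior: with 17 successes and 10 failures, the posterior is Beta(6.6+17, 11.4+10) = Beta(23.6, 21.4).
E[θ | data] = 23.6/(23.6+21.4) = 0.524.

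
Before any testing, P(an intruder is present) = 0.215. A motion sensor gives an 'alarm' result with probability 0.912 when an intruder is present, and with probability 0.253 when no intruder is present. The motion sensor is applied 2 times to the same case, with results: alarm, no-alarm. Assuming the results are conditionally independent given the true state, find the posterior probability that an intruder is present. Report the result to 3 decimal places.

Posterior P(H) ≈ 0.104

With H the event that an intruder is present, the joint likelihood of the observed sequence is P(data|H) = 0.912·0.088 = 0.080256 and P(data|¬H) = 0.253·0.747 = 0.18899.
Bayes: P(H|data) = 0.215·0.080256 / (0.215·0.080256 + 0.785·0.18899) = 0.017255/0.16561 = 0.1042.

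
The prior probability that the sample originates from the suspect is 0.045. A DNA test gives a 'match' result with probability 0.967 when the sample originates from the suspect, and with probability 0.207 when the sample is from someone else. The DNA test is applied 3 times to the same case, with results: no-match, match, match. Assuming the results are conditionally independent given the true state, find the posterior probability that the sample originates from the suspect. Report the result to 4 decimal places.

Posterior P(H) ≈ 0.0410

Let H be the event that the sample originates from the suspect; start with P(H) = 0.045. P('match'|H) = 0.967, P('match'|¬H) = 0.207.
Update on result 1 ('no-match'): P(H) ← 0.033·0.0450 / (0.033·0.0450 + 0.793·0.9550) = 0.0014850/0.75880 = 0.0020.
Update on result 2 ('match'): P(H) ← 0.967·0.0020 / (0.967·0.0020 + 0.207·0.9980) = 0.0018925/0.20849 = 0.0091.
Update on result 3 ('match'): P(H) ← 0.967·0.0091 / (0.967·0.0091 + 0.207·0.9909) = 0.0087775/0.21390 = 0.0410.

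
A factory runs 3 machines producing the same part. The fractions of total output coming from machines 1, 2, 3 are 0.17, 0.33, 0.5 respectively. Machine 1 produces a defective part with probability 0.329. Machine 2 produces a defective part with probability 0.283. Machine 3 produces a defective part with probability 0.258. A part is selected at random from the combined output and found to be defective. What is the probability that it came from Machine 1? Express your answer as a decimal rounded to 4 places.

P(defective|M1) = 0.329; P(defective|M2) = 0.283; P(defective|M3) = 0.258.
Prior × likelihood for each source: 0.17·0.329=0.05593, 0.33·0.283=0.09339, 0.5·0.258=0.1290. Summing gives P(defective) = 0.27832.
P(Machine 1 | defective) = 0.05593 / 0.27832 = 0.2010.

Posterior probability ≈ 0.2010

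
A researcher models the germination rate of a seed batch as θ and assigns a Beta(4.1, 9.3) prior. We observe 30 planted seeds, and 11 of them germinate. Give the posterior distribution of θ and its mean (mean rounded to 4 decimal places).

Observing 11 successes and 19 failures updates Beta(4.1, 9.3) by adding the success and failure counts to the two shape parameters: α = 4.1+11 = 15.1, β = 9.3+19 = 28.3.
E[θ | data] = 15.1/(15.1+28.3) = 0.3479.

Posterior: Beta(15.1, 28.3); mean ≈ 0.3479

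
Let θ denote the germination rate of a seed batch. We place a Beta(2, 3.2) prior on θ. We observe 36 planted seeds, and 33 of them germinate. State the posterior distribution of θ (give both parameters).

The binomial likelihood is conjugate to the Beta prior: with 33 successes and 3 failures, the posterior is Beta(2+33, 3.2+3) = Beta(35, 6.2).

Posterior: Beta(35, 6.2)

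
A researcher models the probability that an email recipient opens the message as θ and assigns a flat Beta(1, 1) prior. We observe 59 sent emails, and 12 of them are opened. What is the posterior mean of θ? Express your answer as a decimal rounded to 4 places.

Posterior mean ≈ 0.2131

Observing 12 successes and 47 failures updates Beta(1, 1) by adding the success and failure counts to the two shape parameters: α = 1+12 = 13, β = 1+47 = 48.
Posterior mean = α/(α+β) = 13/61 = 0.2131.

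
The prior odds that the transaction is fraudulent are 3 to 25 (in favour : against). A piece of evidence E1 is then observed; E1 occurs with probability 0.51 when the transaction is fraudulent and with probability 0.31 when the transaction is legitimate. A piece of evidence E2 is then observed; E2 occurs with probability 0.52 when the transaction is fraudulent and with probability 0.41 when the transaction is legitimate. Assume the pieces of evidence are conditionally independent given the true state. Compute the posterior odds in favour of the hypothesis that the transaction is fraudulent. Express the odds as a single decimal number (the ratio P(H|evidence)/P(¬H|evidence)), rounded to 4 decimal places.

Prior odds = 3/25 = 0.12000. In log-odds, ln(0.12000) = -2.1203.
Add log likelihood ratios: ln(1.6452) + ln(1.2683) = 0.73551.
Posterior log-odds = -1.3848, so posterior odds = exp(-1.3848) = 0.25039.

Posterior odds ≈ 0.2504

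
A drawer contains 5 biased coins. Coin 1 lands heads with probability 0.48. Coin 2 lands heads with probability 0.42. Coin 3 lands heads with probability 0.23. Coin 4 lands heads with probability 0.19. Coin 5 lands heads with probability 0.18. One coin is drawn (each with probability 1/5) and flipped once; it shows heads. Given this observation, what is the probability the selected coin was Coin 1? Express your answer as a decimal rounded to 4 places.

P(heads|C1) = 0.48; P(heads|C2) = 0.42; P(heads|C3) = 0.23; P(heads|C4) = 0.19; P(heads|C5) = 0.18.
Prior × likelihood for each source: 0.2·0.48=0.09600, 0.2·0.42=0.08400, 0.2·0.23=0.04600, 0.2·0.19=0.03800, 0.2·0.18=0.03600. Summing gives P(heads) = 0.30000.
P(Coin 1 | heads) = 0.09600 / 0.30000 = 0.3200.

Posterior probability ≈ 0.3200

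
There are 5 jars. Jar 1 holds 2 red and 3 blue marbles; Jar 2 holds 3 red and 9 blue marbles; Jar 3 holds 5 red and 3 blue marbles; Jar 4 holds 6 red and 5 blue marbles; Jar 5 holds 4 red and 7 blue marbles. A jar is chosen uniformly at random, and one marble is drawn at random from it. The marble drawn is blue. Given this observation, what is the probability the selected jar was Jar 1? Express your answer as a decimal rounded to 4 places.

Posterior probability ≈ 0.2131

P(blue|Jar 1) = 0.6; P(blue|Jar 2) = 0.75; P(blue|Jar 3) = 0.375; P(blue|Jar 4) = 0.4545; P(blue|Jar 5) = 0.6364.
Prior × likelihood for each source: 0.2·0.6=0.1200, 0.2·0.75=0.1500, 0.2·0.375=0.07500, 0.2·0.4545=0.09091, 0.2·0.6364=0.1273. Summing gives P(blue) = 0.56318.
P(Jar 1 | blue) = 0.1200 / 0.56318 = 0.2131.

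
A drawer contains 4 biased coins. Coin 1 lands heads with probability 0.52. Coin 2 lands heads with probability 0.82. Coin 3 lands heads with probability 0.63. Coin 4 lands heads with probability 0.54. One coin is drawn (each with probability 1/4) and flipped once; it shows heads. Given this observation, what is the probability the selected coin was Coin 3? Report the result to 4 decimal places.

Tabulate prior·likelihood by source: [1] prior 0.25, lik 0.52, product 0.1300; [2] prior 0.25, lik 0.82, product 0.2050; [3] prior 0.25, lik 0.63, product 0.1575; [4] prior 0.25, lik 0.54, product 0.1350.
Normalizing constant = 0.62750; the posterior for Coin 3 is its product over the sum, 0.1575/0.62750 = 0.2510.

Posterior probability ≈ 0.2510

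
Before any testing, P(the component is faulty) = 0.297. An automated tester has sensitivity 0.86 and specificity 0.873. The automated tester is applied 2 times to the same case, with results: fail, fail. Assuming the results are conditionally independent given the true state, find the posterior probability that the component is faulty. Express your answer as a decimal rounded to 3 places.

Posterior P(H) ≈ 0.951

Let H be the event that the component is faulty; start with P(H) = 0.297. P('fail'|H) = 0.86, P('fail'|¬H) = 0.127.
Update on result 1 ('fail'): P(H) ← 0.86·0.2970 / (0.86·0.2970 + 0.127·0.7030) = 0.25542/0.34470 = 0.7410.
Update on result 2 ('fail'): P(H) ← 0.86·0.7410 / (0.86·0.7410 + 0.127·0.2590) = 0.63725/0.67015 = 0.9509.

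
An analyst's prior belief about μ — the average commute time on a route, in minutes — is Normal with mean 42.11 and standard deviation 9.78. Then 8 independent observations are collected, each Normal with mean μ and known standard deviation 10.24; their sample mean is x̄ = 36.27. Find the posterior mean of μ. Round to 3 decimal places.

Posterior mean ≈ 36.974

Prior precision 1/τ₀² = 1/9.78² = 0.0104550; data precision n/σ² = 8/10.24² = 0.0762939.
Posterior precision = 0.0104550 + 0.0762939 = 0.0867489.
Posterior mean = (0.0104550·42.11 + 0.0762939·36.27) / 0.0867489 = 36.974.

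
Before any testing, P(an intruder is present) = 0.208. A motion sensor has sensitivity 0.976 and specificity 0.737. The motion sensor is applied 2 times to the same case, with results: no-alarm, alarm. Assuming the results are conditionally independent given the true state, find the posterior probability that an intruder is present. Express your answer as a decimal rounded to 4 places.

Posterior P(H) ≈ 0.0308

With H the event that an intruder is present, the joint likelihood of the observed sequence is P(data|H) = 0.024·0.976 = 0.023424 and P(data|¬H) = 0.737·0.263 = 0.19383.
Bayes: P(H|data) = 0.208·0.023424 / (0.208·0.023424 + 0.792·0.19383) = 0.0048722/0.15839 = 0.0308.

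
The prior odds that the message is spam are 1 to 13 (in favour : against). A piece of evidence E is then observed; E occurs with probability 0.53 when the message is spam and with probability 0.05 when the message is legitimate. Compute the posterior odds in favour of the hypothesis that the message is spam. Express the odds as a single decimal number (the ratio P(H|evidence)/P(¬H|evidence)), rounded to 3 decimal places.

Prior odds = 1/13 = 0.076923. In log-odds, ln(0.076923) = -2.5649.
Add log likelihood ratio: ln(10.600) = 2.3609.
Posterior log-odds = -0.20410, so posterior odds = exp(-0.20410) = 0.81538.

Posterior odds ≈ 0.815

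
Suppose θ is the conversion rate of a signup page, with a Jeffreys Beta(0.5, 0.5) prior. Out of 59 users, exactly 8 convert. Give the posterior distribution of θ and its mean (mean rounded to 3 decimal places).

Posterior: Beta(8.5, 51.5); mean ≈ 0.142

The binomial likelihood is conjugate to the Beta prior: with 8 successes and 51 failures, the posterior is Beta(0.5+8, 0.5+51) = Beta(8.5, 51.5).
E[θ | data] = 8.5/(8.5+51.5) = 0.142.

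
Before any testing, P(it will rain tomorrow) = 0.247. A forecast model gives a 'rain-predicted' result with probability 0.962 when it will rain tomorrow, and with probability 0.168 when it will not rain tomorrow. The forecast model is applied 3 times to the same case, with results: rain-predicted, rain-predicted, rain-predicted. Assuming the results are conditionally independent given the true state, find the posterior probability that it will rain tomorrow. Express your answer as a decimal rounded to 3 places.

Posterior P(H) ≈ 0.984

Let H be the event that it will rain tomorrow; start with P(H) = 0.247. P('rain-predicted'|H) = 0.962, P('rain-predicted'|¬H) = 0.168.
Update on result 1 ('rain-predicted'): P(H) ← 0.962·0.2470 / (0.962·0.2470 + 0.168·0.7530) = 0.23761/0.36412 = 0.6526.
Update on result 2 ('rain-predicted'): P(H) ← 0.962·0.6526 / (0.962·0.6526 + 0.168·0.3474) = 0.62778/0.68614 = 0.9149.
Update on result 3 ('rain-predicted'): P(H) ← 0.962·0.9149 / (0.962·0.9149 + 0.168·0.0851) = 0.88017/0.89446 = 0.9840.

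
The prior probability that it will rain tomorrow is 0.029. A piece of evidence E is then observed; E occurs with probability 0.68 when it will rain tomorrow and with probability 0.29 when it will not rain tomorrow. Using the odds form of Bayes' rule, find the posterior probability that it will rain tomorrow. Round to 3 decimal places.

Posterior probability ≈ 0.065

Prior odds = 0.029/(1−0.029) = 0.029866.
Likelihood ratio for E = 0.68/0.29 = 2.3448.
Posterior odds = prior odds × LR = 0.070031.
Posterior probability = odds/(1+odds) = 0.070031/1.0700 = 0.065.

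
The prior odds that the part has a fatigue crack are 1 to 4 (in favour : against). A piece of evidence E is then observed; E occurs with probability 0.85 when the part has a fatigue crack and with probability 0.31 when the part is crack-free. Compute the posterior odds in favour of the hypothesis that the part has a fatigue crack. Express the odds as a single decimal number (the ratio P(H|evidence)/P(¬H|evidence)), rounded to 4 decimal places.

Posterior odds ≈ 0.6855

Prior odds = 1/4 = 0.25000. In log-odds, ln(0.25000) = -1.3863.
Add log likelihood ratio: ln(2.7419) = 1.0087.
Posterior log-odds = -0.37763, so posterior odds = exp(-0.37763) = 0.68548.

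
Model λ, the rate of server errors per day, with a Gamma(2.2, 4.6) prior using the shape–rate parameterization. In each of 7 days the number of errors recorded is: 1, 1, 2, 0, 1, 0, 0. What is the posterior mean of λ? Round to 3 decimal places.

Posterior mean ≈ 0.621

Total count ∑xᵢ = 5 over n = 7 days.
Gamma is conjugate to the Poisson likelihood: posterior is Gamma(shape = 2.2+5 = 7.2, rate = 4.6+7 = 11.6).
E[λ | data] = 7.2/11.6 = 0.621.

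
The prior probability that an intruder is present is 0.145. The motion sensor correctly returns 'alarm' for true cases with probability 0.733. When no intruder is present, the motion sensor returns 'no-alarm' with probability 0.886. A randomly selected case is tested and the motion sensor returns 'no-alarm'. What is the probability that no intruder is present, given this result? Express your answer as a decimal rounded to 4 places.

Let H be the event that an intruder is present. P(H) = 0.145, so P(¬H) = 0.855. With E the 'no-alarm' result, P(E|H) = 0.267 and P(E|¬H) = 0.886.
P(E) = 0.267·0.145 + 0.886·0.855 = 0.038715 + 0.75753 = 0.79625.
By Bayes' theorem, P(H|E) = 0.038715 / 0.79625 = 0.0486. Hence P(¬H|E) = 1 − 0.0486 = 0.9514.

P(¬H | E) ≈ 0.9514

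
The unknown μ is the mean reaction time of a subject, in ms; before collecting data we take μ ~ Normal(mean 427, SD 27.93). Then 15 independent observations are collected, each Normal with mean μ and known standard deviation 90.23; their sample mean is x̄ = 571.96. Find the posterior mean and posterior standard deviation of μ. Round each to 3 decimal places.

Posterior mean ≈ 512.483; posterior SD ≈ 17.890

Prior precision 1/τ₀² = 1/27.93² = 0.00128191; data precision n/σ² = 15/90.23² = 0.00184242.
Posterior precision = 0.00128191 + 0.00184242 = 0.00312433, giving posterior SD = 1/√0.00312433 = 17.890.
Posterior mean = (0.00128191·427 + 0.00184242·571.96) / 0.00312433 = 512.483.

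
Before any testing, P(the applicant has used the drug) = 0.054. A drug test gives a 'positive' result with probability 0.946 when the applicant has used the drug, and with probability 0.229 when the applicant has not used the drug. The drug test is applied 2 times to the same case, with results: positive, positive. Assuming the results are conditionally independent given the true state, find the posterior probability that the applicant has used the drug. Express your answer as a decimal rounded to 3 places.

Posterior P(H) ≈ 0.493

With H the event that the applicant has used the drug, the joint likelihood of the observed sequence is P(data|H) = 0.946·0.946 = 0.89492 and P(data|¬H) = 0.229·0.229 = 0.052441.
Bayes: P(H|data) = 0.054·0.89492 / (0.054·0.89492 + 0.946·0.052441) = 0.048325/0.097935 = 0.4934.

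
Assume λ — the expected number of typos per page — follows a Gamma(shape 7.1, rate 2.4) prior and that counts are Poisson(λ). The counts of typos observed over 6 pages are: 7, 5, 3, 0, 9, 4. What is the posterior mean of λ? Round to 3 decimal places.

Total count ∑xᵢ = 28 over n = 6 pages.
Gamma is conjugate to the Poisson likelihood: posterior is Gamma(shape = 7.1+28 = 35.1, rate = 2.4+6 = 8.4).
E[λ | data] = 35.1/8.4 = 4.179.

Posterior mean ≈ 4.179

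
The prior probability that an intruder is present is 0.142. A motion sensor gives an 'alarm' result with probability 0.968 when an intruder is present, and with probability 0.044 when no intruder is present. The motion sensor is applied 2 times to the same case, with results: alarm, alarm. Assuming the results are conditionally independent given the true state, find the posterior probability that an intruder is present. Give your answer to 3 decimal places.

Posterior P(H) ≈ 0.988

Let H be the event that an intruder is present; start with P(H) = 0.142. P('alarm'|H) = 0.968, P('alarm'|¬H) = 0.044.
Update on result 1 ('alarm'): P(H) ← 0.968·0.1420 / (0.968·0.1420 + 0.044·0.8580) = 0.13746/0.17521 = 0.7845.
Update on result 2 ('alarm'): P(H) ← 0.968·0.7845 / (0.968·0.7845 + 0.044·0.2155) = 0.75943/0.76891 = 0.9877.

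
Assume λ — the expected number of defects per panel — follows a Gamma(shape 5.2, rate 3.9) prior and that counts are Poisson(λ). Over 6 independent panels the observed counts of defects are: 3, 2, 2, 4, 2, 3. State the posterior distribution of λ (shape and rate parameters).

The Poisson likelihood adds the total count to the shape and the number of exposure periods to the rate. Here ∑xᵢ = 16 and n = 6, so shape 5.2→21.2 and rate 3.9→9.9.

Posterior: Gamma(shape=21.2, rate=9.9)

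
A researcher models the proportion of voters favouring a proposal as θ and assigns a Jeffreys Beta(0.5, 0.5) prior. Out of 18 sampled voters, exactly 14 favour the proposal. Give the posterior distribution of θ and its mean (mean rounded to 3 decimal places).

Posterior: Beta(14.5, 4.5); mean ≈ 0.763

The binomial likelihood is conjugate to the Beta prior: with 14 successes and 4 failures, the posterior is Beta(0.5+14, 0.5+4) = Beta(14.5, 4.5).
Posterior mean = α/(α+β) = 14.5/19 = 0.763.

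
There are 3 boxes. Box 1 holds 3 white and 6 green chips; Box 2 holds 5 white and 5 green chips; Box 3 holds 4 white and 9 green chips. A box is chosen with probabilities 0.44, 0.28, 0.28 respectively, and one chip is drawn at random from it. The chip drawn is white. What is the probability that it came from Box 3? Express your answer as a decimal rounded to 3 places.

Tabulate prior·likelihood by source: [1] prior 0.44, lik 0.3333, product 0.1467; [2] prior 0.28, lik 0.5, product 0.1400; [3] prior 0.28, lik 0.3077, product 0.08615.
Normalizing constant = 0.37282; the posterior for Box 3 is its product over the sum, 0.08615/0.37282 = 0.231.

Posterior probability ≈ 0.231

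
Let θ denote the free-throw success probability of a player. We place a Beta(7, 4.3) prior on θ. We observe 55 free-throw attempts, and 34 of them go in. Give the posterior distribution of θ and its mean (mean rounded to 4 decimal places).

Posterior: Beta(41, 25.3); mean ≈ 0.6184

The binomial likelihood is conjugate to the Beta prior: with 34 successes and 21 failures, the posterior is Beta(7+34, 4.3+21) = Beta(41, 25.3).
E[θ | data] = 41/(41+25.3) = 0.6184.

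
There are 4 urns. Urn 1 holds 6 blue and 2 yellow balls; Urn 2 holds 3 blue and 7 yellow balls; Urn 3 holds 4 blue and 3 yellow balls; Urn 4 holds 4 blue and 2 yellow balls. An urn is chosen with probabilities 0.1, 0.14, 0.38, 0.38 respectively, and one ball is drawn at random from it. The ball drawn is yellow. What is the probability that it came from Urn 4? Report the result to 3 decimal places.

P(yellow|Urn 1) = 0.25; P(yellow|Urn 2) = 0.7; P(yellow|Urn 3) = 0.4286; P(yellow|Urn 4) = 0.3333.
Prior × likelihood for each source: 0.1·0.25=0.02500, 0.14·0.7=0.09800, 0.38·0.4286=0.1629, 0.38·0.3333=0.1267. Summing gives P(yellow) = 0.41252.
P(Urn 4 | yellow) = 0.1267 / 0.41252 = 0.307.

Posterior probability ≈ 0.307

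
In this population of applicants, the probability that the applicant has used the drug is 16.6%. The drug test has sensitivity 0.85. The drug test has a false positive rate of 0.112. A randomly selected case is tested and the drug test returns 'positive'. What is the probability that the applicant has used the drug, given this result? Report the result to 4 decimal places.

Let H be the event that the applicant has used the drug. P(H) = 0.166, so P(¬H) = 0.834. With E the 'positive' result, P(E|H) = 0.85 and P(E|¬H) = 0.112.
P(E) = 0.85·0.166 + 0.112·0.834 = 0.14110 + 0.093408 = 0.23451.
By Bayes' theorem, P(H|E) = 0.14110 / 0.23451 = 0.6017.

P(H | E) ≈ 0.6017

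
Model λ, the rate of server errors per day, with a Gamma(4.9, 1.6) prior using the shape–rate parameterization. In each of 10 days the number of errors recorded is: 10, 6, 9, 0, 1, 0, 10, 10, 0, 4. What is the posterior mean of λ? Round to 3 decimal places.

Posterior mean ≈ 4.733

The Poisson likelihood adds the total count to the shape and the number of exposure periods to the rate. Here ∑xᵢ = 50 and n = 10, so shape 4.9→54.9 and rate 1.6→11.6.
E[λ | data] = 54.9/11.6 = 4.733.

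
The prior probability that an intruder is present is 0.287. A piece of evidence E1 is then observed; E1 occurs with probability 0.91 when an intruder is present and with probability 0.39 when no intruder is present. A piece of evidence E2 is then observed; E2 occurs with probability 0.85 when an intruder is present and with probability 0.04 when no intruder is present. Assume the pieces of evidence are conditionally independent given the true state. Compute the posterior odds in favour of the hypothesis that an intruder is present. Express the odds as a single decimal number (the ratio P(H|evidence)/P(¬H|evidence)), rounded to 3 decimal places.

Prior odds = 0.287/(1−0.287) = 0.40252.
Likelihood ratio for E1 = 0.91/0.39 = 2.3333.
Likelihood ratio for E2 = 0.85/0.04 = 21.250.
Posterior odds = prior odds × LR₁ × LR₂ = 19.959.

Posterior odds ≈ 19.959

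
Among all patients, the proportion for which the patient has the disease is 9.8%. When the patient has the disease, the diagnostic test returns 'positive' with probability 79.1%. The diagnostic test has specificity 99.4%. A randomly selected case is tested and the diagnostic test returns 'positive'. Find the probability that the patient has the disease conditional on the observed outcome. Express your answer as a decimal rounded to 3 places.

P(H | E) ≈ 0.935

Write H for 'the patient has the disease'. Prior odds H:¬H = 0.098/0.902 = 0.10865. For the 'positive' outcome, the likelihood ratio is 0.791/0.006 = 131.83.
Posterior odds = 0.10865 × 131.83 = 14.323, so P(H|E) = 14.323/(1+14.323) = 0.935.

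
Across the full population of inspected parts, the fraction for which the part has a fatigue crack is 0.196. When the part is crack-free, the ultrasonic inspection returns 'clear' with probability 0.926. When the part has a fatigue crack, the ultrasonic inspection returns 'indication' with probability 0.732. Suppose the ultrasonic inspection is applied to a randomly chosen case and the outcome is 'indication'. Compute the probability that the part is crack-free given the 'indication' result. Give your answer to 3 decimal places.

Let H be the event that the part has a fatigue crack. P(H) = 0.196, so P(¬H) = 0.804. With E the 'indication' result, P(E|H) = 0.732 and P(E|¬H) = 0.074.
P(E) = 0.732·0.196 + 0.074·0.804 = 0.14347 + 0.059496 = 0.20297.
By Bayes' theorem, P(H|E) = 0.14347 / 0.20297 = 0.707. Hence P(¬H|E) = 1 − 0.707 = 0.293.

P(¬H | E) ≈ 0.293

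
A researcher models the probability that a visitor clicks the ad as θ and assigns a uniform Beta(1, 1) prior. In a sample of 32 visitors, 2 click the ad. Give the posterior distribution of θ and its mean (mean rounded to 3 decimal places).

Posterior: Beta(3, 31); mean ≈ 0.088

Observing 2 successes and 30 failures updates Beta(1, 1) by adding the success and failure counts to the two shape parameters: α = 1+2 = 3, β = 1+30 = 31.
Posterior mean = α/(α+β) = 3/34 = 0.088.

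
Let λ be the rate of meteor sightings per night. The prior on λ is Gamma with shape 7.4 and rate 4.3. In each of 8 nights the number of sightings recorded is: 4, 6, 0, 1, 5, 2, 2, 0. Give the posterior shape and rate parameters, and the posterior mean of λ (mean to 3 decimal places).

Posterior: Gamma(shape=27.4, rate=12.3); mean ≈ 2.228

Total count ∑xᵢ = 20 over n = 8 nights.
Gamma is conjugate to the Poisson likelihood: posterior is Gamma(shape = 7.4+20 = 27.4, rate = 4.3+8 = 12.3).
Posterior mean = shape/rate = 27.4/12.3 = 2.228.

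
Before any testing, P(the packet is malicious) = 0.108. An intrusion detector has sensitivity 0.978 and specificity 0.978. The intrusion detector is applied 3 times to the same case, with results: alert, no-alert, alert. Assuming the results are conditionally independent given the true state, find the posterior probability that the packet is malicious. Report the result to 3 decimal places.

Posterior P(H) ≈ 0.843

Let H be the event that the packet is malicious; start with P(H) = 0.108. P('alert'|H) = 0.978, P('alert'|¬H) = 0.022.
Update on result 1 ('alert'): P(H) ← 0.978·0.1080 / (0.978·0.1080 + 0.022·0.8920) = 0.10562/0.12525 = 0.8433.
Update on result 2 ('no-alert'): P(H) ← 0.022·0.8433 / (0.022·0.8433 + 0.978·0.1567) = 0.018553/0.17179 = 0.1080.
Update on result 3 ('alert'): P(H) ← 0.978·0.1080 / (0.978·0.1080 + 0.022·0.8920) = 0.10562/0.12525 = 0.8433.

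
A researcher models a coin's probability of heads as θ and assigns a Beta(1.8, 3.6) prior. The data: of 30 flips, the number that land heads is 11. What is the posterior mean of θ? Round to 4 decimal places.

Observing 11 successes and 19 failures updates Beta(1.8, 3.6) by adding the success and failure counts to the two shape parameters: α = 1.8+11 = 12.8, β = 3.6+19 = 22.6.
E[θ | data] = 12.8/(12.8+22.6) = 0.3616.

Posterior mean ≈ 0.3616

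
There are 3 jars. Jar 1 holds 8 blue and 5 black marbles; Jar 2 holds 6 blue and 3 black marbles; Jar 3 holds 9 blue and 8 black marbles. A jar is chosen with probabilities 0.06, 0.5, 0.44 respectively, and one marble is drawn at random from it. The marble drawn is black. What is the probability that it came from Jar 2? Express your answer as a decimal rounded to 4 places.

Posterior probability ≈ 0.4200

Tabulate prior·likelihood by source: [1] prior 0.06, lik 0.3846, product 0.02308; [2] prior 0.5, lik 0.3333, product 0.1667; [3] prior 0.44, lik 0.4706, product 0.2071.
Normalizing constant = 0.39680; the posterior for Jar 2 is its product over the sum, 0.1667/0.39680 = 0.4200.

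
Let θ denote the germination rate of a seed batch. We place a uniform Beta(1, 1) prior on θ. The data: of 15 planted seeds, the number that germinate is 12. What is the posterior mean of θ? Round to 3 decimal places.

Posterior mean ≈ 0.765

Observing 12 successes and 3 failures updates Beta(1, 1) by adding the success and failure counts to the two shape parameters: α = 1+12 = 13, β = 1+3 = 4.
E[θ | data] = 13/(13+4) = 0.765.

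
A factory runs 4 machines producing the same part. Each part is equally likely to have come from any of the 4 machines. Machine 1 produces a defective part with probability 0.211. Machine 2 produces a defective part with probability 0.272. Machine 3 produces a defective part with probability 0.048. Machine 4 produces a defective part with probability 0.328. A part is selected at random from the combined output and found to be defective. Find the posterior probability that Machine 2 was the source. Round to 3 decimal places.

P(defective|M1) = 0.211; P(defective|M2) = 0.272; P(defective|M3) = 0.048; P(defective|M4) = 0.328.
Prior × likelihood for each source: 0.25·0.211=0.05275, 0.25·0.272=0.06800, 0.25·0.048=0.01200, 0.25·0.328=0.08200. Summing gives P(defective) = 0.21475.
P(Machine 2 | defective) = 0.06800 / 0.21475 = 0.317.

Posterior probability ≈ 0.317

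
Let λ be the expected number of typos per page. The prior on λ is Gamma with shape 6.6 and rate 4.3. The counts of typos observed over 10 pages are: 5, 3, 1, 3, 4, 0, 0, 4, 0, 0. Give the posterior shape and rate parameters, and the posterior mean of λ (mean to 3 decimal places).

The Poisson likelihood adds the total count to the shape and the number of exposure periods to the rate. Here ∑xᵢ = 20 and n = 10, so shape 6.6→26.6 and rate 4.3→14.3.
Posterior mean = shape/rate = 26.6/14.3 = 1.860.

Posterior: Gamma(shape=26.6, rate=14.3); mean ≈ 1.860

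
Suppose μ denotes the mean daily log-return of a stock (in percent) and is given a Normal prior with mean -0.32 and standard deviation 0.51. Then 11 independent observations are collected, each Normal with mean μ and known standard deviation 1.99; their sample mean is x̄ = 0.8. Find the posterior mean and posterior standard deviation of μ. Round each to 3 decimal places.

With known σ, the Normal prior is conjugate. Weight on the data is w = (n/σ²)/(n/σ² + 1/τ₀²) = 2.77771/(2.77771+3.84468) = 0.41944.
Posterior mean = w·x̄ + (1−w)·μ₀ = 0.41944·0.8 + 0.58056·-0.32 = 0.150. Posterior variance = 1/(2.77771+3.84468) = 0.151003, so SD = 0.389.

Posterior mean ≈ 0.150; posterior SD ≈ 0.389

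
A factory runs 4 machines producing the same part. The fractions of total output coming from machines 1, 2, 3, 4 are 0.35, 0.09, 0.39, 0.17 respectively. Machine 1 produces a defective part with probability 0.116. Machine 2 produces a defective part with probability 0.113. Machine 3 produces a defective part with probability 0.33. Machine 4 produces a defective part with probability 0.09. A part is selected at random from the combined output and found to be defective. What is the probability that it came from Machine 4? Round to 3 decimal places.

P(defective|M1) = 0.116; P(defective|M2) = 0.113; P(defective|M3) = 0.33; P(defective|M4) = 0.09.
Prior × likelihood for each source: 0.35·0.116=0.04060, 0.09·0.113=0.01017, 0.39·0.33=0.1287, 0.17·0.09=0.01530. Summing gives P(defective) = 0.19477.
P(Machine 4 | defective) = 0.01530 / 0.19477 = 0.079.

Posterior probability ≈ 0.079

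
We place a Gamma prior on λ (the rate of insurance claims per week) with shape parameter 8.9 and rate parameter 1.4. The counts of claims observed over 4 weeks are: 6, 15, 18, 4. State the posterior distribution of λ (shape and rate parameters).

Posterior: Gamma(shape=51.9, rate=5.4)

The Poisson likelihood adds the total count to the shape and the number of exposure periods to the rate. Here ∑xᵢ = 43 and n = 4, so shape 8.9→51.9 and rate 1.4→5.4.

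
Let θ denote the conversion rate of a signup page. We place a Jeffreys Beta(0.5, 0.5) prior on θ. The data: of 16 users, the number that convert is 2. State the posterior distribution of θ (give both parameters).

Posterior: Beta(2.5, 14.5)

Observing 2 successes and 14 failures updates Beta(0.5, 0.5) by adding the success and failure counts to the two shape parameters: α = 0.5+2 = 2.5, β = 0.5+14 = 14.5.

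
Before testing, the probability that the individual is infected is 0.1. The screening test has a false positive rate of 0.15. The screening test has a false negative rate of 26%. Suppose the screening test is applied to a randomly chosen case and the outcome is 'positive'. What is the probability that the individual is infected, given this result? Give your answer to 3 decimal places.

Write H for 'the individual is infected'. Prior odds H:¬H = 0.1/0.9 = 0.11111. For the 'positive' outcome, the likelihood ratio is 0.74/0.15 = 4.9333.
Posterior odds = 0.11111 × 4.9333 = 0.54815, so P(H|E) = 0.54815/(1+0.54815) = 0.354.

P(H | E) ≈ 0.354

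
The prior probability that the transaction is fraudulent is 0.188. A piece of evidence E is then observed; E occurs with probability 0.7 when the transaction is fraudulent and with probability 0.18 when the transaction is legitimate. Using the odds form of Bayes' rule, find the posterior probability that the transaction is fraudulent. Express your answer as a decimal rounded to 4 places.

Posterior probability ≈ 0.4738

Prior odds = 0.188/(1−0.188) = 0.23153.
Likelihood ratio for E = 0.7/0.18 = 3.8889.
Posterior odds = prior odds × LR = 0.90038.
Posterior probability = odds/(1+odds) = 0.90038/1.9004 = 0.4738.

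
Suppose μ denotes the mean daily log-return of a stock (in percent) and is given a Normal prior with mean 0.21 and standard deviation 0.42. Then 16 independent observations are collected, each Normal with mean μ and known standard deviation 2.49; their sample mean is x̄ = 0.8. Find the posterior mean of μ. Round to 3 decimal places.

Posterior mean ≈ 0.395

Prior precision 1/τ₀² = 1/0.42² = 5.66893; data precision n/σ² = 16/2.49² = 2.58060.
Posterior precision = 5.66893 + 2.58060 = 8.24954.
Posterior mean = (5.66893·0.21 + 2.58060·0.8) / 8.24954 = 0.395.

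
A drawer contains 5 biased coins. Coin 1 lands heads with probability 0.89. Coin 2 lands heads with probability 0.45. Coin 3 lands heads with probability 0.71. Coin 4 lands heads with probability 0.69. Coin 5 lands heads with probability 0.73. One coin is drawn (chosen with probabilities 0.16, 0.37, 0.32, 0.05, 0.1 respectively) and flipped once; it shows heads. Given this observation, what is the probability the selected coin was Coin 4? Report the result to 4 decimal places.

P(heads|C1) = 0.89; P(heads|C2) = 0.45; P(heads|C3) = 0.71; P(heads|C4) = 0.69; P(heads|C5) = 0.73.
Prior × likelihood for each source: 0.16·0.89=0.1424, 0.37·0.45=0.1665, 0.32·0.71=0.2272, 0.05·0.69=0.03450, 0.1·0.73=0.07300. Summing gives P(heads) = 0.64360.
P(Coin 4 | heads) = 0.03450 / 0.64360 = 0.0536.

Posterior probability ≈ 0.0536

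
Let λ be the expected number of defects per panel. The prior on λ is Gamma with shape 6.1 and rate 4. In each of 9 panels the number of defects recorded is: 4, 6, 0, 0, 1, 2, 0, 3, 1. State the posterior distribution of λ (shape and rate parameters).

Posterior: Gamma(shape=23.1, rate=13)

Total count ∑xᵢ = 17 over n = 9 panels.
Gamma is conjugate to the Poisson likelihood: posterior is Gamma(shape = 6.1+17 = 23.1, rate = 4+9 = 13).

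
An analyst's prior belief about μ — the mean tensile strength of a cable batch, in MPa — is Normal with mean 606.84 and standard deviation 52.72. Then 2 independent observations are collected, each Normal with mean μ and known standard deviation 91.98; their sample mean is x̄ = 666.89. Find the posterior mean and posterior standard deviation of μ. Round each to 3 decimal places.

With known σ, the Normal prior is conjugate. Weight on the data is w = (n/σ²)/(n/σ² + 1/τ₀²) = 0.00023640/(0.00023640+0.00035979) = 0.39652.
Posterior mean = w·x̄ + (1−w)·μ₀ = 0.39652·666.89 + 0.60348·606.84 = 630.651. Posterior variance = 1/(0.00023640+0.00035979) = 1677.32, so SD = 40.955.

Posterior mean ≈ 630.651; posterior SD ≈ 40.955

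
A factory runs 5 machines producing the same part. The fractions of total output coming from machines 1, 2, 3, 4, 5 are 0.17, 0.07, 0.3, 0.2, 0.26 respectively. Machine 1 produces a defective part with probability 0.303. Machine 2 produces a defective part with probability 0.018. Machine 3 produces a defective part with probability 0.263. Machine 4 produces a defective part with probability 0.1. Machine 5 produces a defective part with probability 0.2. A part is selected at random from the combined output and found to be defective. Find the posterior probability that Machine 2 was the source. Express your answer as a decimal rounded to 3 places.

P(defective|M1) = 0.303; P(defective|M2) = 0.018; P(defective|M3) = 0.263; P(defective|M4) = 0.1; P(defective|M5) = 0.2.
Prior × likelihood for each source: 0.17·0.303=0.05151, 0.07·0.018=0.001260, 0.3·0.263=0.07890, 0.2·0.1=0.02000, 0.26·0.2=0.05200. Summing gives P(defective) = 0.20367.
P(Machine 2 | defective) = 0.001260 / 0.20367 = 0.006.

Posterior probability ≈ 0.006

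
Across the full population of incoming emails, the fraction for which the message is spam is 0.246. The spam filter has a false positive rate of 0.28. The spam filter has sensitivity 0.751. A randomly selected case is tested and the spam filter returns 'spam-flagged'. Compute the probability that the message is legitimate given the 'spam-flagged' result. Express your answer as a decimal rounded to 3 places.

P(¬H | E) ≈ 0.533

Let H be the event that the message is spam. P(H) = 0.246, so P(¬H) = 0.754. With E the 'spam-flagged' result, P(E|H) = 0.751 and P(E|¬H) = 0.28.
P(E) = 0.751·0.246 + 0.28·0.754 = 0.18475 + 0.21112 = 0.39587.
By Bayes' theorem, P(H|E) = 0.18475 / 0.39587 = 0.467. Hence P(¬H|E) = 1 − 0.467 = 0.533.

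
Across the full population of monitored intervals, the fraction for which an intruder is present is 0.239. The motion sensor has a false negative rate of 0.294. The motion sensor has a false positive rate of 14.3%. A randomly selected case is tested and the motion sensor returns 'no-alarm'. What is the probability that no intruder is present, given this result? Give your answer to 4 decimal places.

Let H be the event that an intruder is present. P(H) = 0.239, so P(¬H) = 0.761. With E the 'no-alarm' result, P(E|H) = 0.294 and P(E|¬H) = 0.857.
P(E) = 0.294·0.239 + 0.857·0.761 = 0.070266 + 0.65218 = 0.72244.
By Bayes' theorem, P(H|E) = 0.070266 / 0.72244 = 0.0973. Hence P(¬H|E) = 1 − 0.0973 = 0.9027.

P(¬H | E) ≈ 0.9027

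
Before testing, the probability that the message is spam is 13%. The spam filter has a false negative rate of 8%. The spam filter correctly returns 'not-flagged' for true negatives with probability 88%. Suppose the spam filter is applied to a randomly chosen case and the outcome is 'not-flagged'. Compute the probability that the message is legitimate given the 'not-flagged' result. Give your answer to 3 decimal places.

P(¬H | E) ≈ 0.987

Write H for 'the message is spam'. Prior odds H:¬H = 0.13/0.87 = 0.14943. For the 'not-flagged' outcome, the likelihood ratio is 0.08/0.88 = 0.090909.
Posterior odds = 0.14943 × 0.090909 = 0.013584, so P(H|E) = 0.013584/(1+0.013584) = 0.013. Then P(¬H|E) = 1 − 0.013 = 0.987.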